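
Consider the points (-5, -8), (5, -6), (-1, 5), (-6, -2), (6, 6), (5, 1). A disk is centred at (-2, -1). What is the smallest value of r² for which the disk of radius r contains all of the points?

The required radius is the distance from (-2, -1) to the farthest point.
Squared distances: 58, 74, 37, 17, 113, 53.
Maximum is 113, attained at (6, 6).

113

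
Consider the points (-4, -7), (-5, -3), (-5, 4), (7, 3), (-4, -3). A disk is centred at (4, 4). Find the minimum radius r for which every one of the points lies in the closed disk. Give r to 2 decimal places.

The required radius is the distance from (4, 4) to the farthest point.
Squared distances: 185, 130, 81, 10, 113.
Maximum is 185, attained at (-4, -7).
r = √185 ≈ 13.60.

13.60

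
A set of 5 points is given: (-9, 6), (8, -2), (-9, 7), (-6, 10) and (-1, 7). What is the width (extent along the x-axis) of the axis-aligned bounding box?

17

max x = 8, min x = -9, so width = 17.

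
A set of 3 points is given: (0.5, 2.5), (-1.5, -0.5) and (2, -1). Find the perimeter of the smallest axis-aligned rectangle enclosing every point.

14

Width = max x − min x = 2 − (-1.5) = 3.5.
Height = max y − min y = 2.5 − (-1) = 3.5.
Perimeter = 2(3.5 + 3.5) = 14.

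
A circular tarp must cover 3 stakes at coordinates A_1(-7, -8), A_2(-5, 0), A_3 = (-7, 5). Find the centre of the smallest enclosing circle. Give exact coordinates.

Side lengths²: A_1A_2² = 68, A_1A_3² = 169, A_2A_3² = 29.
Since A_1A_3² = 169 ≥ 68 + 29 = 97, the angle opposite A_1A_3 is not acute, so the smallest enclosing circle has A_1A_3 as diameter.
Centre = midpoint of A_1A_3 = (-7, -1.5), r² = 169/4 = 42.25.
Centre = (-7, -1.5).

(-7, -1.5)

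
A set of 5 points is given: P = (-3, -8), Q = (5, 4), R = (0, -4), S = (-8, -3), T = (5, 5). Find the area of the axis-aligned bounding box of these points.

x ranges over [-8, 5], width 13.
y ranges over [-8, 5], height 13.
Area = 13 × 13 = 169.

169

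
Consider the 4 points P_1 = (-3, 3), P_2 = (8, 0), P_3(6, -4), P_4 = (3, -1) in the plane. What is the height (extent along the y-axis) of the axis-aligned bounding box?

7

max y = 3, min y = -4, so height = 7.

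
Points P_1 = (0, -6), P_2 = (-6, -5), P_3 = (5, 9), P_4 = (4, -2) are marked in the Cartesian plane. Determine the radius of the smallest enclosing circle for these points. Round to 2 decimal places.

By Welzl's lemma the MEC is supported by two points (diametrically opposite) or three points (on a circumcircle).
The farthest pair is P_2–P_3 with squared distance 317. The circle on this segment as diameter has centre (-0.5, 2) and r² = 317/4 = 79.25.
Check P_1: distance² to centre = 64.25 ≤ 79.25, so it lies inside.
All remaining points lie in this disk, and no smaller disk contains both endpoints, so this is the minimum enclosing circle.
r = √(79.25) ≈ 8.90.

8.90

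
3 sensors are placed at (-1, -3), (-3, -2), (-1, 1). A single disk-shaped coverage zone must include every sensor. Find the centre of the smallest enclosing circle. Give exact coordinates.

Call the three points A, B, C in the order given.
Side lengths²: AB² = 5, AC² = 16, BC² = 13.
Since AC² = 16 < 13 + 5 = 18, the triangle is acute, so the smallest enclosing circle is the circumcircle.
Circumcentre = (-1.25, -1), r² = 4.0625.
Centre = (-1.25, -1).

(-1.25, -1)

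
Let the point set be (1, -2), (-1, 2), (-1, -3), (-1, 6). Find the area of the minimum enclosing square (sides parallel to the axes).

The bounding box has width 2 and height 9.
An axis-aligned square enclosing the set must have side ≥ max(width, height).
So the minimum side is max(2, 9) = 9.
Area = 9² = 81.

81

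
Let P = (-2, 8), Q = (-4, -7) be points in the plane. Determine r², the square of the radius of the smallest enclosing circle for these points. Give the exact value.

The smallest circle enclosing two points has them as diameter endpoints.
Centre = midpoint = (-3, 0.5); r² = |PQ|²/4 = 229/4 = 57.25.

57.25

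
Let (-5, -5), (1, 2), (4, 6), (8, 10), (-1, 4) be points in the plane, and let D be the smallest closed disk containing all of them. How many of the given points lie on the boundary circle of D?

2

The farthest pair is (-5, -5)–(8, 10) with squared distance 394. The circle on this segment as diameter has centre (1.5, 2.5) and r² = 394/4 = 98.5.
Check (1, 2): distance² to centre = 0.5 ≤ 98.5, so it lies inside.
All remaining points lie in this disk, and no smaller disk contains both endpoints, so this is the minimum enclosing circle.
The points at distance exactly r from the centre are (-5, -5), (8, 10) — 2 points.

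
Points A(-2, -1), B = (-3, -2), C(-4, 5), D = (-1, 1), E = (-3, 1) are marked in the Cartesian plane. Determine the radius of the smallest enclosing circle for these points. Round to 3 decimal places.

3.536

A smallest enclosing disk is always determined by at most three of the input points on its boundary.
The farthest pair is B–C with squared distance 50. The circle on this segment as diameter has centre (-3.5, 1.5) and r² = 50/4 = 12.5.
Check A: distance² to centre = 8.5 ≤ 12.5, so it lies inside.
All remaining points lie in this disk, and no smaller disk contains both endpoints, so this is the minimum enclosing circle.
r = √(12.5) ≈ 3.536.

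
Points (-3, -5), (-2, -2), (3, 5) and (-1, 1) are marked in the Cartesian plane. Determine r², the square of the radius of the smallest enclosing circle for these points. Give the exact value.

The minimum enclosing circle of a finite set is fixed by two of the points (as a diameter) or three (as a circumcircle).
The farthest pair is (-3, -5)–(3, 5) with squared distance 136. The circle on this segment as diameter has centre (0, 0) and r² = 136/4 = 34.
Check (-2, -2): distance² to centre = 8 ≤ 34, so it lies inside.
All remaining points lie in this disk, and no smaller disk contains both endpoints, so this is the minimum enclosing circle.

34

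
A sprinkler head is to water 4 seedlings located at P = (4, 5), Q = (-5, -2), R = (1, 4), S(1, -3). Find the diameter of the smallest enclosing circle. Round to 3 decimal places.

11.402

A smallest enclosing disk is always determined by at most three of the input points on its boundary.
The farthest pair is P–Q with squared distance 130. The circle on this segment as diameter has centre (-0.5, 1.5) and r² = 130/4 = 32.5.
Check R: distance² to centre = 8.5 ≤ 32.5, so it lies inside.
All remaining points lie in this disk, and no smaller disk contains both endpoints, so this is the minimum enclosing circle.
Diameter = 2r = 2√(32.5) ≈ 11.402.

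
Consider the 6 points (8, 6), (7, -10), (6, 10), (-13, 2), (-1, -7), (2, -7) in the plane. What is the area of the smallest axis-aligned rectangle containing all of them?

420

x ranges over [-13, 8], width 21.
y ranges over [-10, 10], height 20.
Area = 21 × 20 = 420.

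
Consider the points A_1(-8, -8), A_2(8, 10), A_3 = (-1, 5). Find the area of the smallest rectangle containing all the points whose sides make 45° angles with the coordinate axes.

In coordinates u = x + y, v = x − y the rectangle is axis-aligned; the map (x,y)→(u,v) scales areas by 2.
u-values: -16, 18, 4; range = 18 − (-16) = 34.
v-values: 0, -2, -6; range = 0 − (-6) = 6.
Area = (34 × 6) / 2 = 102.

102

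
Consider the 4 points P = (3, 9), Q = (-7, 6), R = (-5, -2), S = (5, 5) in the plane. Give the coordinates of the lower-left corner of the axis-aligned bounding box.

x-range [-7, 5], y-range [-2, 9].
The lower-left corner is (-7, -2).

(-7, -2)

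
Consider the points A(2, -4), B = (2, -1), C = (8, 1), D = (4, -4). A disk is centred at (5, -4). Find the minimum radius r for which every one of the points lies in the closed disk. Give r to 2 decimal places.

5.83

The required radius is the distance from (5, -4) to the farthest point.
Squared distances: 9, 18, 34, 1.
Maximum is 34, attained at C.
r = √34 ≈ 5.83.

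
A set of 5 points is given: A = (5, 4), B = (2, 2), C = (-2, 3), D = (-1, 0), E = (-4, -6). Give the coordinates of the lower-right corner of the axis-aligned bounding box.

x-range [-4, 5], y-range [-6, 4].
The lower-right corner is (5, -6).

(5, -6)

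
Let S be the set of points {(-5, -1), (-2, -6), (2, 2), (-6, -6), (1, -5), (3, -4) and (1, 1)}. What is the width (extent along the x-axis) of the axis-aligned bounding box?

9

max x = 3, min x = -6, so width = 9.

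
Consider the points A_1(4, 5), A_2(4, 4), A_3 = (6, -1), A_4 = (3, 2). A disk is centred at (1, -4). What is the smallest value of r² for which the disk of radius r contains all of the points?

90

The required radius is the distance from (1, -4) to the farthest point.
Squared distances: 90, 73, 34, 40.
Maximum is 90, attained at A_1.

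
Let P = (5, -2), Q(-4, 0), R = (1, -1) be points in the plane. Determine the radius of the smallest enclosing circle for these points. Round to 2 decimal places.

4.61

Side lengths²: PQ² = 85, PR² = 17, QR² = 26.
Since PQ² = 85 ≥ 26 + 17 = 43, the angle opposite PQ is not acute, so the smallest enclosing circle has PQ as diameter.
Centre = midpoint of PQ = (0.5, -1), r² = 85/4 = 21.25.
r = √(21.25) ≈ 4.61.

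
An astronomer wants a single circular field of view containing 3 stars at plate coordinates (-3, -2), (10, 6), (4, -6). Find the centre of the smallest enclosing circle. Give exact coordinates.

(67/18, 59/36)

Call the three points A, B, C in the order given.
Side lengths²: AB² = 233, AC² = 65, BC² = 180.
Since AB² = 233 < 180 + 65 = 245, the triangle is acute, so the smallest enclosing circle is the circumcircle.
Circumcentre = (67/18, 59/36), r² = 75725/1296.
Centre = (67/18, 59/36).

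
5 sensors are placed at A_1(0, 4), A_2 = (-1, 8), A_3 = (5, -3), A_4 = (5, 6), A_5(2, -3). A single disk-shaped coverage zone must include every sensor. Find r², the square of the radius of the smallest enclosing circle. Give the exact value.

39.25

A smallest enclosing disk is always determined by at most three of the input points on its boundary.
The farthest pair is A_2–A_3 with squared distance 157. The circle on this segment as diameter has centre (2, 2.5) and r² = 157/4 = 39.25.
Check A_1: distance² to centre = 6.25 ≤ 39.25, so it lies inside.
All remaining points lie in this disk, and no smaller disk contains both endpoints, so this is the minimum enclosing circle.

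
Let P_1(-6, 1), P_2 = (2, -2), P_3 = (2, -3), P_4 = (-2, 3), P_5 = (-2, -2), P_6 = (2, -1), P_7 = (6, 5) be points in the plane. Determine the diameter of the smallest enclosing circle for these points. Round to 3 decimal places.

12.649

The minimum enclosing circle of a finite set is fixed by two of the points (as a diameter) or three (as a circumcircle).
The farthest pair is P_1–P_7 with squared distance 160. The circle on this segment as diameter has centre (0, 3) and r² = 160/4 = 40.
Check P_2: distance² to centre = 29 ≤ 40, so it lies inside.
All remaining points lie in this disk, and no smaller disk contains both endpoints, so this is the minimum enclosing circle.
Diameter = 2r = 2√40 ≈ 12.649.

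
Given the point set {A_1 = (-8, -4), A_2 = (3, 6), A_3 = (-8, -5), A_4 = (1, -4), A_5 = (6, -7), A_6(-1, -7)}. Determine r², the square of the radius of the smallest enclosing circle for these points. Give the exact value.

A smallest enclosing disk is always determined by at most three of the input points on its boundary.
The minimum enclosing circle is determined by three boundary points: A_2, A_3, A_5.
Their circumcentre is (-0.375, -1.625) with r² = 69.53125.
The farthest remaining point A_1 is at distance² 63.78125 ≤ 69.53125.

69.53125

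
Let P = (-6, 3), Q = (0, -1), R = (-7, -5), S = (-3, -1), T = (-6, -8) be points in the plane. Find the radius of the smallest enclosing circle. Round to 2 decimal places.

By Welzl's lemma the MEC is supported by two points (diametrically opposite) or three points (on a circumcircle).
The minimum enclosing circle is determined by three boundary points: P, Q, T.
Their circumcentre is (-16/3, -2.5) with r² = 1105/36.
The farthest remaining point R is at distance² 325/36 ≤ 1105/36.
r = √(1105/36) ≈ 5.54.

5.54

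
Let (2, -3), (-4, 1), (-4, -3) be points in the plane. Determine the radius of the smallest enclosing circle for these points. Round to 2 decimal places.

Call the three points A, B, C in the order given.
Side lengths²: AB² = 52, AC² = 36, BC² = 16.
Since AB² = 52 ≥ 36 + 16 = 52, the angle opposite AB is not acute, so the smallest enclosing circle has AB as diameter.
Centre = midpoint of AB = (-1, -1), r² = 52/4 = 13.
r = √13 ≈ 3.61.

3.61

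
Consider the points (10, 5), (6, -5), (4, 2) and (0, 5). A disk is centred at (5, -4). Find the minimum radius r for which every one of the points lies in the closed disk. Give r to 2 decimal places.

The required radius is the distance from (5, -4) to the farthest point.
Squared distances: 106, 2, 37, 106.
Maximum is 106, attained at (10, 5).
r = √106 ≈ 10.30.

10.30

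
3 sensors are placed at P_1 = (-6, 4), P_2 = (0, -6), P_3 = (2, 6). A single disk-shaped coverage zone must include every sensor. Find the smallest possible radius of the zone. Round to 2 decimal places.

6.36

Side lengths²: P_1P_2² = 136, P_1P_3² = 68, P_2P_3² = 148.
Since P_2P_3² = 148 < 136 + 68 = 204, the triangle is acute, so the smallest enclosing circle is the circumcircle.
Circumcentre = (-19/23, 7/23), r² = 21386/529.
r = √(21386/529) ≈ 6.36.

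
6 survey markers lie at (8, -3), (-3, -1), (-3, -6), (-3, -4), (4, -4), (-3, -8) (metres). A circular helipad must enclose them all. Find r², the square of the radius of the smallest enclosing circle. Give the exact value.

9125/242

The minimum enclosing circle is determined by three boundary points: (8, -3), (-3, -1), (-3, -8).
Their circumcentre is (45/22, -4.5) with r² = 9125/242.
The farthest remaining point (-3, -6) is at distance² 6705/242 ≤ 9125/242.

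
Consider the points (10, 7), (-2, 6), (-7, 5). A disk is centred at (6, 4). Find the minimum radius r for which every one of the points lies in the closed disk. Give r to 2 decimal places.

13.04

The required radius is the distance from (6, 4) to the farthest point.
Squared distances: 25, 68, 170.
Maximum is 170, attained at (-7, 5).
r = √170 ≈ 13.04.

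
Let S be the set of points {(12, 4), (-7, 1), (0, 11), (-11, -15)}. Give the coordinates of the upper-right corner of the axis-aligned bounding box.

(12, 11)

x-range [-11, 12], y-range [-15, 11].
The upper-right corner is (12, 11).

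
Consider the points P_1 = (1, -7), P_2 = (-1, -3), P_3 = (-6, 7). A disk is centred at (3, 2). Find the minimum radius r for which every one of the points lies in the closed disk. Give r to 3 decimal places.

The required radius is the distance from (3, 2) to the farthest point.
Squared distances: 85, 41, 106.
Maximum is 106, attained at P_3.
r = √106 ≈ 10.296.

10.296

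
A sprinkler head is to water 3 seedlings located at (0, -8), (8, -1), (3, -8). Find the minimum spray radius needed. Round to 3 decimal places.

5.315

Call the three points A, B, C in the order given.
Side lengths²: AB² = 113, AC² = 9, BC² = 74.
Since AB² = 113 ≥ 74 + 9 = 83, the angle opposite AB is not acute, so the smallest enclosing circle has AB as diameter.
Centre = midpoint of AB = (4, -4.5), r² = 113/4 = 28.25.
r = √(28.25) ≈ 5.315.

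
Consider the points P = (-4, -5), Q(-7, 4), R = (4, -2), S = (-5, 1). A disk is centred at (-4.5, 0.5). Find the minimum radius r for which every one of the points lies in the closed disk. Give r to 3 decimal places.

8.860

The required radius is the distance from (-4.5, 0.5) to the farthest point.
Squared distances: 30.5, 18.5, 78.5, 0.5.
Maximum is 78.5, attained at R.
r = √(78.5) ≈ 8.860.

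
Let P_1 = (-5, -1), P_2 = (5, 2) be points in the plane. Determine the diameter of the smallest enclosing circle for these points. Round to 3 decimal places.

The smallest circle enclosing two points has them as diameter endpoints.
Centre = midpoint = (0, 0.5); r² = |P_1P_2|²/4 = 109/4 = 27.25.
Diameter = 2r = 2√(27.25) ≈ 10.440.

10.440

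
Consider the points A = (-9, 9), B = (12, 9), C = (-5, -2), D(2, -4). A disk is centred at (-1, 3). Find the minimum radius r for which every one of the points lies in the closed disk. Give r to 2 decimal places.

The required radius is the distance from (-1, 3) to the farthest point.
Squared distances: 100, 205, 41, 58.
Maximum is 205, attained at B.
r = √205 ≈ 14.32.

14.32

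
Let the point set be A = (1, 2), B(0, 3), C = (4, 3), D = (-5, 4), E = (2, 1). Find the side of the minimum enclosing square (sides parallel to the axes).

9

The bounding box has width 9 and height 3.
An axis-aligned square enclosing the set must have side ≥ max(width, height).
So the minimum side is max(9, 3) = 9.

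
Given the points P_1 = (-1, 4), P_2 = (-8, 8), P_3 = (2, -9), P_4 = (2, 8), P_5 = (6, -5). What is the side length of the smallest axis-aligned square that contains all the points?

The bounding box has width 14 and height 17.
An axis-aligned square enclosing the set must have side ≥ max(width, height).
So the minimum side is max(14, 17) = 17.

17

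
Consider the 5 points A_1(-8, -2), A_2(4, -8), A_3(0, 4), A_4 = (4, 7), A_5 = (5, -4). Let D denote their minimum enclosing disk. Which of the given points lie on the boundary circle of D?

A_1, A_2, A_4

A smallest enclosing disk is always determined by at most three of the input points on its boundary.
The minimum enclosing circle is determined by three boundary points: A_1, A_2, A_4.
Their circumcentre is (0.25, -0.5) with r² = 70.3125.
The farthest remaining point A_5 is at distance² 34.8125 ≤ 70.3125.
The points at distance exactly r from the centre are A_1, A_2, A_4 — 3 points.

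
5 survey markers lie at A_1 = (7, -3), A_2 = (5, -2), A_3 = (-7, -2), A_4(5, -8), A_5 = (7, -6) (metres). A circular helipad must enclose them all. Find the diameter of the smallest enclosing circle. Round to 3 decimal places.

A smallest enclosing disk is always determined by at most three of the input points on its boundary.
The farthest pair is A_3–A_5 with squared distance 212. The circle on this segment as diameter has centre (0, -4) and r² = 212/4 = 53.
Check A_1: distance² to centre = 50 ≤ 53, so it lies inside.
All remaining points lie in this disk, and no smaller disk contains both endpoints, so this is the minimum enclosing circle.
Diameter = 2r = 2√53 ≈ 14.560.

14.560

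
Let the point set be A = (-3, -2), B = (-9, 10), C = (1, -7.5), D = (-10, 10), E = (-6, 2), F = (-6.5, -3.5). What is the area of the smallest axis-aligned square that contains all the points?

306.25

The bounding box has width 11 and height 17.5.
An axis-aligned square enclosing the set must have side ≥ max(width, height).
So the minimum side is max(11, 17.5) = 17.5.
Area = 17.5² = 306.25.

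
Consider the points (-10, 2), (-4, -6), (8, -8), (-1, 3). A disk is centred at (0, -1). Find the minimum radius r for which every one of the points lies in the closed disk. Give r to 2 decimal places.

The required radius is the distance from (0, -1) to the farthest point.
Squared distances: 109, 41, 113, 17.
Maximum is 113, attained at (8, -8).
r = √113 ≈ 10.63.

10.63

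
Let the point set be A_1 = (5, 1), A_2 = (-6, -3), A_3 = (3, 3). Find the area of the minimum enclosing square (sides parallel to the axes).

The bounding box has width 11 and height 6.
An axis-aligned square enclosing the set must have side ≥ max(width, height).
So the minimum side is max(11, 6) = 11.
Area = 11² = 121.

121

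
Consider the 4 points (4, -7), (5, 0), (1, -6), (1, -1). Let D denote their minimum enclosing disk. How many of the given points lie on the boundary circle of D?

3

The minimum enclosing circle of a finite set is fixed by two of the points (as a diameter) or three (as a circumcircle).
The minimum enclosing circle is determined by three boundary points: (4, -7), (5, 0), (1, -6).
Their circumcentre is (39/11, -37/11) with r² = 1625/121.
The farthest remaining point (1, -1) is at distance² 1460/121 ≤ 1625/121.
The points at distance exactly r from the centre are (4, -7), (5, 0), (1, -6) — 3 points.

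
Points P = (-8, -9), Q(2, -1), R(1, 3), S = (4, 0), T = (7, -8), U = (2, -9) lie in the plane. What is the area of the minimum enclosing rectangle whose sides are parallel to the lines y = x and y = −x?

178.5

In coordinates u = x + y, v = x − y the rectangle is axis-aligned; the map (x,y)→(u,v) scales areas by 2.
u-values: -17, 1, 4, 4, -1, -7; range = 4 − (-17) = 21.
v-values: 1, 3, -2, 4, 15, 11; range = 15 − (-2) = 17.
Area = (21 × 17) / 2 = 178.5.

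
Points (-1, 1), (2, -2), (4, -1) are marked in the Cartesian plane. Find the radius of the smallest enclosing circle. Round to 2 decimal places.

2.69

Call the three points A, B, C in the order given.
Side lengths²: AB² = 18, AC² = 29, BC² = 5.
Since AC² = 29 ≥ 18 + 5 = 23, the angle opposite AC is not acute, so the smallest enclosing circle has AC as diameter.
Centre = midpoint of AC = (1.5, 0), r² = 29/4 = 7.25.
r = √(7.25) ≈ 2.69.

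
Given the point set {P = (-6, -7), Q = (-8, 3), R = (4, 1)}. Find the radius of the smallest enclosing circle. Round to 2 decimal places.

Side lengths²: PQ² = 104, PR² = 164, QR² = 148.
Since PR² = 164 < 148 + 104 = 252, the triangle is acute, so the smallest enclosing circle is the circumcircle.
Circumcentre = (-73/29, -32/29), r² = 39442/841.
r = √(39442/841) ≈ 6.85.

6.85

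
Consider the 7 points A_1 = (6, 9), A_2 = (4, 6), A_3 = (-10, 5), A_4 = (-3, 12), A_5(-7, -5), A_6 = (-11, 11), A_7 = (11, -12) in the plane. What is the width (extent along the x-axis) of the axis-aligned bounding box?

22

max x = 11, min x = -11, so width = 22.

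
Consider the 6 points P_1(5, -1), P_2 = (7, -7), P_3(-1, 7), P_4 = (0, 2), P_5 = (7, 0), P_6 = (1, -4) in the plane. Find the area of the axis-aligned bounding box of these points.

112

x ranges over [-1, 7], width 8.
y ranges over [-7, 7], height 14.
Area = 8 × 14 = 112.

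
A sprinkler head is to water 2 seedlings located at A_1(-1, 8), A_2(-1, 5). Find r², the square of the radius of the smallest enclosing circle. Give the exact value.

The smallest circle enclosing two points has them as diameter endpoints.
Centre = midpoint = (-1, 6.5); r² = |A_1A_2|²/4 = 9/4 = 2.25.

2.25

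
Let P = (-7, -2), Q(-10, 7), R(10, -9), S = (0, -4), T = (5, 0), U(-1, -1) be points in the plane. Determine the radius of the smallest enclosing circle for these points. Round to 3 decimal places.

12.806

The farthest pair is Q–R with squared distance 656. The circle on this segment as diameter has centre (0, -1) and r² = 656/4 = 164.
Check P: distance² to centre = 50 ≤ 164, so it lies inside.
All remaining points lie in this disk, and no smaller disk contains both endpoints, so this is the minimum enclosing circle.
r = √164 ≈ 12.806.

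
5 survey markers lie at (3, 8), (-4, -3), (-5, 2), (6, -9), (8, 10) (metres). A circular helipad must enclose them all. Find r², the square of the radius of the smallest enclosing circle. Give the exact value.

85045/882

A smallest enclosing disk is always determined by at most three of the input points on its boundary.
The minimum enclosing circle is determined by three boundary points: (-5, 2), (6, -9), (8, 10).
Their circumcentre is (199/42, 31/42) with r² = 85045/882.
The farthest remaining point (-4, -3) is at distance² 79669/882 ≤ 85045/882.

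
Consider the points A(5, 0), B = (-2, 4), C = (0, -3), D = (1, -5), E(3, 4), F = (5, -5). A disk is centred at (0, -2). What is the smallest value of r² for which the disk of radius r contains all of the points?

45

The required radius is the distance from (0, -2) to the farthest point.
Squared distances: 29, 40, 1, 10, 45, 34.
Maximum is 45, attained at E.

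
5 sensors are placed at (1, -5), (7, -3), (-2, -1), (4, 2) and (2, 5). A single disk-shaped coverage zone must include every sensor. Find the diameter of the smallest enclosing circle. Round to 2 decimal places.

A smallest enclosing disk is always determined by at most three of the input points on its boundary.
The minimum enclosing circle is determined by three boundary points: (1, -5), (7, -3), (2, 5).
Their circumcentre is (157/58, -7/58) with r² = 44945/1682.
The farthest remaining point (-2, -1) is at distance² 38565/1682 ≤ 44945/1682.
Diameter = 2r = 2√(44945/1682) ≈ 10.34.

10.34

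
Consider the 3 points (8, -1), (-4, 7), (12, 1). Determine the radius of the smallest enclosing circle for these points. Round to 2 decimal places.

8.54

Call the three points A, B, C in the order given.
Side lengths²: AB² = 208, AC² = 20, BC² = 292.
Since BC² = 292 ≥ 208 + 20 = 228, the angle opposite BC is not acute, so the smallest enclosing circle has BC as diameter.
Centre = midpoint of BC = (4, 4), r² = 292/4 = 73.
r = √73 ≈ 8.54.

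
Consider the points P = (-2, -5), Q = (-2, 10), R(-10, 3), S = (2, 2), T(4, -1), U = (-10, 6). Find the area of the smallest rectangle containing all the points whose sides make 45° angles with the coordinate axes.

In coordinates u = x + y, v = x − y the rectangle is axis-aligned; the map (x,y)→(u,v) scales areas by 2.
u-values: -7, 8, -7, 4, 3, -4; range = 8 − (-7) = 15.
v-values: 3, -12, -13, 0, 5, -16; range = 5 − (-16) = 21.
Area = (15 × 21) / 2 = 157.5.

157.5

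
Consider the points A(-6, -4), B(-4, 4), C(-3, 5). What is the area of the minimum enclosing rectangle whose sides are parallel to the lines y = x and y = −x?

In coordinates u = x + y, v = x − y the rectangle is axis-aligned; the map (x,y)→(u,v) scales areas by 2.
u-values: -10, 0, 2; range = 2 − (-10) = 12.
v-values: -2, -8, -8; range = -2 − (-8) = 6.
Area = (12 × 6) / 2 = 36.

36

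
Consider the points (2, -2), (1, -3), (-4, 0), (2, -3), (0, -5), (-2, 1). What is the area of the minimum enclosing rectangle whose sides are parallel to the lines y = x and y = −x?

In coordinates u = x + y, v = x − y the rectangle is axis-aligned; the map (x,y)→(u,v) scales areas by 2.
u-values: 0, -2, -4, -1, -5, -1; range = 0 − (-5) = 5.
v-values: 4, 4, -4, 5, 5, -3; range = 5 − (-4) = 9.
Area = (5 × 9) / 2 = 22.5.

22.5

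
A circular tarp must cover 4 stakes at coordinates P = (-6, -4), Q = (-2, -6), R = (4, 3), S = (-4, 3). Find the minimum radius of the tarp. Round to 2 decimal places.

6.10

The minimum enclosing circle of a finite set is fixed by two of the points (as a diameter) or three (as a circumcircle).
The farthest pair is P–R with squared distance 149. The circle on this segment as diameter has centre (-1, -0.5) and r² = 149/4 = 37.25.
Check Q: distance² to centre = 31.25 ≤ 37.25, so it lies inside.
All remaining points lie in this disk, and no smaller disk contains both endpoints, so this is the minimum enclosing circle.
r = √(37.25) ≈ 6.10.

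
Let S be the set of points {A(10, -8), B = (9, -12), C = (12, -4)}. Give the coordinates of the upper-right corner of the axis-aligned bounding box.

(12, -4)

x-range [9, 12], y-range [-12, -4].
The upper-right corner is (12, -4).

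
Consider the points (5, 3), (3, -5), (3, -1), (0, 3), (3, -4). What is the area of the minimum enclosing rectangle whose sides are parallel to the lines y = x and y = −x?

In coordinates u = x + y, v = x − y the rectangle is axis-aligned; the map (x,y)→(u,v) scales areas by 2.
u-values: 8, -2, 2, 3, -1; range = 8 − (-2) = 10.
v-values: 2, 8, 4, -3, 7; range = 8 − (-3) = 11.
Area = (10 × 11) / 2 = 55.

55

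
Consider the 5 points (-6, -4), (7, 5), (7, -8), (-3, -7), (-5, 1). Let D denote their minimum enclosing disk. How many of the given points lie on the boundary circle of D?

3

By Welzl's lemma the MEC is supported by two points (diametrically opposite) or three points (on a circumcircle).
The minimum enclosing circle is determined by three boundary points: (-6, -4), (7, 5), (7, -8).
Their circumcentre is (49/26, -1.5) with r² = 23125/338.
The farthest remaining point (-3, -7) is at distance² 18289/338 ≤ 23125/338.
The points at distance exactly r from the centre are (-6, -4), (7, 5), (7, -8) — 3 points.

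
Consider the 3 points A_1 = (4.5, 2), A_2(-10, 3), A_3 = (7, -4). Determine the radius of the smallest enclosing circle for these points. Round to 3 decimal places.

9.192

Side lengths²: A_1A_2² = 211.25, A_1A_3² = 42.25, A_2A_3² = 338.
Since A_2A_3² = 338 ≥ 211.25 + 42.25 = 253.5, the angle opposite A_2A_3 is not acute, so the smallest enclosing circle has A_2A_3 as diameter.
Centre = midpoint of A_2A_3 = (-1.5, -0.5), r² = 338/4 = 84.5.
r = √(84.5) ≈ 9.192.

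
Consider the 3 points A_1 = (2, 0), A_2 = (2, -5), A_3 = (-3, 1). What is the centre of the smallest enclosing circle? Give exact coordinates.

(-0.5, -2)

Side lengths²: A_1A_2² = 25, A_1A_3² = 26, A_2A_3² = 61.
Since A_2A_3² = 61 ≥ 26 + 25 = 51, the angle opposite A_2A_3 is not acute, so the smallest enclosing circle has A_2A_3 as diameter.
Centre = midpoint of A_2A_3 = (-0.5, -2), r² = 61/4 = 15.25.
Centre = (-0.5, -2).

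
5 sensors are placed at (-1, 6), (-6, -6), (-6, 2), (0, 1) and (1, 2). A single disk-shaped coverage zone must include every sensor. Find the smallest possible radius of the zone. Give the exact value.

6.5

The minimum enclosing circle of a finite set is fixed by two of the points (as a diameter) or three (as a circumcircle).
The farthest pair is (-1, 6)–(-6, -6) with squared distance 169. The circle on this segment as diameter has centre (-3.5, 0) and r² = 169/4 = 42.25.
Check (-6, 2): distance² to centre = 10.25 ≤ 42.25, so it lies inside.
All remaining points lie in this disk, and no smaller disk contains both endpoints, so this is the minimum enclosing circle.
r = √(42.25) = 6.5.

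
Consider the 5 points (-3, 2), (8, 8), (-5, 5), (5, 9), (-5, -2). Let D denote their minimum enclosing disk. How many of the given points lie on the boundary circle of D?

By Welzl's lemma the MEC is supported by two points (diametrically opposite) or three points (on a circumcircle).
The farthest pair is (8, 8)–(-5, -2) with squared distance 269. The circle on this segment as diameter has centre (1.5, 3) and r² = 269/4 = 67.25.
Check (-3, 2): distance² to centre = 21.25 ≤ 67.25, so it lies inside.
All remaining points lie in this disk, and no smaller disk contains both endpoints, so this is the minimum enclosing circle.
The points at distance exactly r from the centre are (8, 8), (-5, -2) — 2 points.

2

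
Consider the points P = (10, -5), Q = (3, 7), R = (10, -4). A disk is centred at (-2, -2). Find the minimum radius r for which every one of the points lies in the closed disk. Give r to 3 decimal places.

12.369

The required radius is the distance from (-2, -2) to the farthest point.
Squared distances: 153, 106, 148.
Maximum is 153, attained at P.
r = √153 ≈ 12.369.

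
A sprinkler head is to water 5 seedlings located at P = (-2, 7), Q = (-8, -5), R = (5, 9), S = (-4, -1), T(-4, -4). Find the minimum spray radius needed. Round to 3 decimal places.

9.552

The minimum enclosing circle of a finite set is fixed by two of the points (as a diameter) or three (as a circumcircle).
The farthest pair is Q–R with squared distance 365. The circle on this segment as diameter has centre (-1.5, 2) and r² = 365/4 = 91.25.
Check P: distance² to centre = 25.25 ≤ 91.25, so it lies inside.
All remaining points lie in this disk, and no smaller disk contains both endpoints, so this is the minimum enclosing circle.
r = √(91.25) ≈ 9.552.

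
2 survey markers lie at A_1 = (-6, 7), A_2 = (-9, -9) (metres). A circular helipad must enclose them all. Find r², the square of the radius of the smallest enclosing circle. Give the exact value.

The smallest circle enclosing two points has them as diameter endpoints.
Centre = midpoint = (-7.5, -1); r² = |A_1A_2|²/4 = 265/4 = 66.25.

66.25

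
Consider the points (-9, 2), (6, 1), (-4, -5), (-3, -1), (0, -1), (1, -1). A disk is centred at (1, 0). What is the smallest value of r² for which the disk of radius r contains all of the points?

The required radius is the distance from (1, 0) to the farthest point.
Squared distances: 104, 26, 50, 17, 2, 1.
Maximum is 104, attained at (-9, 2).

104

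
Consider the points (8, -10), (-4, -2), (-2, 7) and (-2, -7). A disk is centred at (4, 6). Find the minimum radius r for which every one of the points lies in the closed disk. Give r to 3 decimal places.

The required radius is the distance from (4, 6) to the farthest point.
Squared distances: 272, 128, 37, 205.
Maximum is 272, attained at (8, -10).
r = √272 ≈ 16.492.

16.492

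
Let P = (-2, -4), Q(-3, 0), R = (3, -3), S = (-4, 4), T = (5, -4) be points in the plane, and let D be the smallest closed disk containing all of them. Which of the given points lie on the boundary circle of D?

By Welzl's lemma the MEC is supported by two points (diametrically opposite) or three points (on a circumcircle).
The farthest pair is S–T with squared distance 145. The circle on this segment as diameter has centre (0.5, 0) and r² = 145/4 = 36.25.
Check P: distance² to centre = 22.25 ≤ 36.25, so it lies inside.
All remaining points lie in this disk, and no smaller disk contains both endpoints, so this is the minimum enclosing circle.
The points at distance exactly r from the centre are S, T — 2 points.

S, T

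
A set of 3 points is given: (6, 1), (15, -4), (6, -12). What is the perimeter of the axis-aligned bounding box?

Width = max x − min x = 15 − 6 = 9.
Height = max y − min y = 1 − (-12) = 13.
Perimeter = 2(9 + 13) = 44.

44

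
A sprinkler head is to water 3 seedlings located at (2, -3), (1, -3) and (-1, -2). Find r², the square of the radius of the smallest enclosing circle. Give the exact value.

Call the three points A, B, C in the order given.
Side lengths²: AB² = 1, AC² = 10, BC² = 5.
Since AC² = 10 ≥ 5 + 1 = 6, the angle opposite AC is not acute, so the smallest enclosing circle has AC as diameter.
Centre = midpoint of AC = (0.5, -2.5), r² = 10/4 = 2.5.

2.5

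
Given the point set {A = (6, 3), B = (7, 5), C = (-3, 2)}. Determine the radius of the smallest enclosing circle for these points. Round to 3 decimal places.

5.220

Side lengths²: AB² = 5, AC² = 82, BC² = 109.
Since BC² = 109 ≥ 82 + 5 = 87, the angle opposite BC is not acute, so the smallest enclosing circle has BC as diameter.
Centre = midpoint of BC = (2, 3.5), r² = 109/4 = 27.25.
r = √(27.25) ≈ 5.220.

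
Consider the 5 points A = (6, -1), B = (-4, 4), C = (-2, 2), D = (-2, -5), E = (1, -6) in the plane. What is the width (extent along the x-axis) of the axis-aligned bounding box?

max x = 6, min x = -4, so width = 10.

10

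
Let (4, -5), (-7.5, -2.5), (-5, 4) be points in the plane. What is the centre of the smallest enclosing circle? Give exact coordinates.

(-43/36, -43/36)

Call the three points A, B, C in the order given.
Side lengths²: AB² = 138.5, AC² = 162, BC² = 48.5.
Since AC² = 162 < 138.5 + 48.5 = 187, the triangle is acute, so the smallest enclosing circle is the circumcircle.
Circumcentre = (-43/36, -43/36), r² = 26869/648.
Centre = (-43/36, -43/36).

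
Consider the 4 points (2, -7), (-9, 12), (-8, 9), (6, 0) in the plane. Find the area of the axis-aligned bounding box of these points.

x ranges over [-9, 6], width 15.
y ranges over [-7, 12], height 19.
Area = 15 × 19 = 285.

285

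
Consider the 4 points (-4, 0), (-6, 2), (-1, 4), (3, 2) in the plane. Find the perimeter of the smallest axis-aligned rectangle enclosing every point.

26

Width = max x − min x = 3 − (-6) = 9.
Height = max y − min y = 4 − 0 = 4.
Perimeter = 2(9 + 4) = 26.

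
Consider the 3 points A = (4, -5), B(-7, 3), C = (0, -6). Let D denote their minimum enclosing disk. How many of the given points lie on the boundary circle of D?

2

Side lengths²: AB² = 185, AC² = 17, BC² = 130.
Since AB² = 185 ≥ 130 + 17 = 147, the angle opposite AB is not acute, so the smallest enclosing circle has AB as diameter.
Centre = midpoint of AB = (-1.5, -1), r² = 185/4 = 46.25.
The points at distance exactly r from the centre are A, B — 2 points.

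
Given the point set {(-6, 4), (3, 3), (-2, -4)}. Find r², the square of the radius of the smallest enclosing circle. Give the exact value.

7585/289

Call the three points A, B, C in the order given.
Side lengths²: AB² = 82, AC² = 80, BC² = 74.
Since AB² = 82 < 80 + 74 = 154, the triangle is acute, so the smallest enclosing circle is the circumcircle.
Circumcentre = (-30/17, 19/17), r² = 7585/289.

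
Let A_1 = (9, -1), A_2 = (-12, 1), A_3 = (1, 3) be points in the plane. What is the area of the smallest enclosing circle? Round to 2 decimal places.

Side lengths²: A_1A_2² = 445, A_1A_3² = 80, A_2A_3² = 173.
Since A_1A_2² = 445 ≥ 173 + 80 = 253, the angle opposite A_1A_2 is not acute, so the smallest enclosing circle has A_1A_2 as diameter.
Centre = midpoint of A_1A_2 = (-1.5, 0), r² = 445/4 = 111.25.
Area = π·r² = π·111.25 ≈ 349.50.

349.50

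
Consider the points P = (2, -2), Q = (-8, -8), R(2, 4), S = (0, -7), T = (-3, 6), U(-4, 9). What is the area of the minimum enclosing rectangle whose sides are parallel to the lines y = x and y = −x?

220

In coordinates u = x + y, v = x − y the rectangle is axis-aligned; the map (x,y)→(u,v) scales areas by 2.
u-values: 0, -16, 6, -7, 3, 5; range = 6 − (-16) = 22.
v-values: 4, 0, -2, 7, -9, -13; range = 7 − (-13) = 20.
Area = (22 × 20) / 2 = 220.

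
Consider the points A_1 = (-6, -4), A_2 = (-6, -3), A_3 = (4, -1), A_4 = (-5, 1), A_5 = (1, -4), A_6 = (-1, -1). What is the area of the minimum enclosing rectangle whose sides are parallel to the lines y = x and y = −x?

In coordinates u = x + y, v = x − y the rectangle is axis-aligned; the map (x,y)→(u,v) scales areas by 2.
u-values: -10, -9, 3, -4, -3, -2; range = 3 − (-10) = 13.
v-values: -2, -3, 5, -6, 5, 0; range = 5 − (-6) = 11.
Area = (13 × 11) / 2 = 71.5.

71.5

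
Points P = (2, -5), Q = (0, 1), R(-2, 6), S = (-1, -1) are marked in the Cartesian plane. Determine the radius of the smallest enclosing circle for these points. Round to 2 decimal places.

5.85

A smallest enclosing disk is always determined by at most three of the input points on its boundary.
The farthest pair is P–R with squared distance 137. The circle on this segment as diameter has centre (0, 0.5) and r² = 137/4 = 34.25.
Check Q: distance² to centre = 0.25 ≤ 34.25, so it lies inside.
All remaining points lie in this disk, and no smaller disk contains both endpoints, so this is the minimum enclosing circle.
r = √(34.25) ≈ 5.85.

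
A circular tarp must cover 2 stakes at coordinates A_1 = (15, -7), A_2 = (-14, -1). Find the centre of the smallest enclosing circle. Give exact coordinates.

The smallest circle enclosing two points has them as diameter endpoints.
Centre = midpoint = (0.5, -4); r² = |A_1A_2|²/4 = 877/4 = 219.25.
Centre = (0.5, -4).

(0.5, -4)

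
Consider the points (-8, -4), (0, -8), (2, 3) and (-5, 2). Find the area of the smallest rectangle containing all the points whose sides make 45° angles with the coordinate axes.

127.5

In coordinates u = x + y, v = x − y the rectangle is axis-aligned; the map (x,y)→(u,v) scales areas by 2.
u-values: -12, -8, 5, -3; range = 5 − (-12) = 17.
v-values: -4, 8, -1, -7; range = 8 − (-7) = 15.
Area = (17 × 15) / 2 = 127.5.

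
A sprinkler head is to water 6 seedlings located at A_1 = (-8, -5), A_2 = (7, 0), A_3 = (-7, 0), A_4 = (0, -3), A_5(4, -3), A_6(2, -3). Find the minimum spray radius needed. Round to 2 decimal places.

A smallest enclosing disk is always determined by at most three of the input points on its boundary.
The farthest pair is A_1–A_2 with squared distance 250. The circle on this segment as diameter has centre (-0.5, -2.5) and r² = 250/4 = 62.5.
Check A_3: distance² to centre = 48.5 ≤ 62.5, so it lies inside.
All remaining points lie in this disk, and no smaller disk contains both endpoints, so this is the minimum enclosing circle.
r = √(62.5) ≈ 7.91.

7.91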